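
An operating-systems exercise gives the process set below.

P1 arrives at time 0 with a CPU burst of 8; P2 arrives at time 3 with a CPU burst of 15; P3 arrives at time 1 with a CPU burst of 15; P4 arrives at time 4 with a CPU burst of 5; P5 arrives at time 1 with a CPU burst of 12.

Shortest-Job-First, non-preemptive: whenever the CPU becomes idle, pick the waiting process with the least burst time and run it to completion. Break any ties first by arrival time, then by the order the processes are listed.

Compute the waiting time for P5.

12

Gantt: | P1 0-8 | P4 8-13 | P5 13-25 | P3 25-40 | P2 40-55 |
Completion: P1=8  P2=55  P3=40  P4=13  P5=25
Turnaround (C−A): P1=8  P2=52  P3=39  P4=9  P5=24
Waiting(P5) = turnaround − burst = 24 − 12 = 12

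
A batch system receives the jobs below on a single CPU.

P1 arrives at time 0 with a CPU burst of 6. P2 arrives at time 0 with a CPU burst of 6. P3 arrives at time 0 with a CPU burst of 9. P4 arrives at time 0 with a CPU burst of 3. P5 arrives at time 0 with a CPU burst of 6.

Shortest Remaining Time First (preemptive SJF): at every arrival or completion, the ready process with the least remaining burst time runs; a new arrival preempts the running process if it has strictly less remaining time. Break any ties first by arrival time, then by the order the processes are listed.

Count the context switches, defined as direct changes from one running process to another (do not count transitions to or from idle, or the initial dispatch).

Timeline: | P4 0-3 | P1 3-9 | P2 9-15 | P5 15-21 | P3 21-30 |
Completion: P1=9  P2=15  P3=30  P4=3  P5=21
Turnaround (C−A): P1=9  P2=15  P3=30  P4=3  P5=21

4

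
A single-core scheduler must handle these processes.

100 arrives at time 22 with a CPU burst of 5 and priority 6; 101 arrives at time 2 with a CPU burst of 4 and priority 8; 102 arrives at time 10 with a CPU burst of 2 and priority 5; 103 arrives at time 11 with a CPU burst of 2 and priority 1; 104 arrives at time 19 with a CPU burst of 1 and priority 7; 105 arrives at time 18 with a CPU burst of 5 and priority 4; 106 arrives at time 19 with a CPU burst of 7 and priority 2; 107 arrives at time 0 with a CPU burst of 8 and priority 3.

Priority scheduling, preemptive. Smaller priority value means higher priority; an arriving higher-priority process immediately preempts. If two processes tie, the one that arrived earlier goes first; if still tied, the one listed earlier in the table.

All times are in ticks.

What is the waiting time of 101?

10

Timeline: | 107 0-8 | 101 8-10 | 102 10-11 | 103 11-13 | 102 13-14 | 101 14-16 | idle 16-18 | 105 18-19 | 106 19-26 | 105 26-30 | 100 30-35 | 104 35-36 |
Completion: 100=35  101=16  102=14  103=13  104=36  105=30  106=26  107=8
Turnaround (C−A): 100=13  101=14  102=4  103=2  104=17  105=12  106=7  107=8
Waiting(101) = turnaround − burst = 14 − 4 = 10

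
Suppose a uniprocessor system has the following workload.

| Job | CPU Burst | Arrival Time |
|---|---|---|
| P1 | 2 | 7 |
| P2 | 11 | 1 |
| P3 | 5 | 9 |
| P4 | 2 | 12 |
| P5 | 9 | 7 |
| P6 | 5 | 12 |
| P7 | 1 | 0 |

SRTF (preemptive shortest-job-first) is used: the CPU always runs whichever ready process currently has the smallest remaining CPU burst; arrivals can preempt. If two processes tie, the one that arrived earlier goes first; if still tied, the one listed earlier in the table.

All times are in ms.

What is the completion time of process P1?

Schedule: | P7 0-1 | P2 1-7 | P1 7-9 | P2 9-14 | P4 14-16 | P3 16-21 | P6 21-26 | P5 26-35 |
Completion: P1=9  P2=14  P3=21  P4=16  P5=35  P6=26  P7=1

9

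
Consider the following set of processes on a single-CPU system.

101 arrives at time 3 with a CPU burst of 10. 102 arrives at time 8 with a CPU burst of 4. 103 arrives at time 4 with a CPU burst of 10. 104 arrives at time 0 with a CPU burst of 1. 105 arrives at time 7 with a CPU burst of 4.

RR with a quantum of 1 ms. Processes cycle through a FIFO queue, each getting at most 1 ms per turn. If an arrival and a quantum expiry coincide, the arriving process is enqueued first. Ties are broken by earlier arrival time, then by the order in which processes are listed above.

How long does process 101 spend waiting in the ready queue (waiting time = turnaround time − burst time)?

17

Timeline: | 104 0-1 | idle 1-3 | 101 3-4 | 103 4-5 | 101 5-6 | 103 6-7 | 101 7-8 | 105 8-9 | 103 9-10 | 102 10-11 | 101 11-12 | 105 12-13 | 103 13-14 | 102 14-15 | 101 15-16 | 105 16-17 | 103 17-18 | 102 18-19 | 101 19-20 | 105 20-21 | 103 21-22 | 102 22-23 | 101 23-24 | 103 24-25 | 101 25-26 | 103 26-27 | 101 27-28 | 103 28-29 | 101 29-30 | 103 30-31 |
Completion: 101=30  102=23  103=31  104=1  105=21
Waiting(101) = turnaround − burst = 27 − 10 = 17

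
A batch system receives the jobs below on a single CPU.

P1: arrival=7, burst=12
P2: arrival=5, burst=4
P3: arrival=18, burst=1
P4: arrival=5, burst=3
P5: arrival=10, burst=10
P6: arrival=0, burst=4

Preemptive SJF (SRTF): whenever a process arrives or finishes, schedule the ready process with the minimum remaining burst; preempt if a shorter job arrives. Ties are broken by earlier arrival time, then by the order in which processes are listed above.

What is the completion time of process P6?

4

Gantt: | P6 0-4 | idle 4-5 | P4 5-8 | P2 8-12 | P5 12-18 | P3 18-19 | P5 19-23 | P1 23-35 |
Completion: P1=35  P2=12  P3=19  P4=8  P5=23  P6=4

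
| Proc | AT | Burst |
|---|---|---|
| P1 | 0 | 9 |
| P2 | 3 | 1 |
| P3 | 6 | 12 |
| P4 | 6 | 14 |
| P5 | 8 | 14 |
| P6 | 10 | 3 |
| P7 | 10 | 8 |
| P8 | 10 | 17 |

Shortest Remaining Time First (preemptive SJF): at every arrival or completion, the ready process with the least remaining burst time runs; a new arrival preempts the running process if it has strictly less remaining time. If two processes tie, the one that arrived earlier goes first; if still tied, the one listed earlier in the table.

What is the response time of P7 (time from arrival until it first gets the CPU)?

Timeline: | P1 0-3 | P2 3-4 | P1 4-10 | P6 10-13 | P7 13-21 | P3 21-33 | P4 33-47 | P5 47-61 | P8 61-78 |
Completion: P1=10  P2=4  P3=33  P4=47  P5=61  P6=13  P7=21  P8=78
Response(P7) = first start − arrival = 13 − 10 = 3

3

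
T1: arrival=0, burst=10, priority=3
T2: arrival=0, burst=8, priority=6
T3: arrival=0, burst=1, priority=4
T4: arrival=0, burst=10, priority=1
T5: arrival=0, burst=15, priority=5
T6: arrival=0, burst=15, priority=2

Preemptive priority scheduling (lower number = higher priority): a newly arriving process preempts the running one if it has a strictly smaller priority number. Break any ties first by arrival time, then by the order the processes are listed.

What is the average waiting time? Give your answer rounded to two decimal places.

Gantt: | T4 0-10 | T6 10-25 | T1 25-35 | T3 35-36 | T5 36-51 | T2 51-59 |
Completion: T1=35  T2=59  T3=36  T4=10  T5=51  T6=25
Waiting times: T1=25, T2=51, T3=35, T4=0, T5=36, T6=10
Average waiting = (25+51+35+0+36+10) / 6 = 157/6 = 26.17

26.17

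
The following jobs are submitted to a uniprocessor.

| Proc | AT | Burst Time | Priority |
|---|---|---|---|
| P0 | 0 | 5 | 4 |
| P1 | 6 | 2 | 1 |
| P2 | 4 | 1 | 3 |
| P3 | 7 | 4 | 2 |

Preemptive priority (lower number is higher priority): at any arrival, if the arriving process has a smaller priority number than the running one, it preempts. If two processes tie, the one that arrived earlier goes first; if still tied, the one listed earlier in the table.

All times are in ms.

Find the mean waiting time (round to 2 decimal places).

0.50

Gantt: | P0 0-4 | P2 4-5 | P0 5-6 | P1 6-8 | P3 8-12 |
Completion: P0=6  P1=8  P2=5  P3=12
Turnaround (C−A): P0=6  P1=2  P2=1  P3=5
Waiting times: P0=1, P1=0, P2=0, P3=1
Average waiting = (1+0+0+1) / 4 = 2/4 = 0.50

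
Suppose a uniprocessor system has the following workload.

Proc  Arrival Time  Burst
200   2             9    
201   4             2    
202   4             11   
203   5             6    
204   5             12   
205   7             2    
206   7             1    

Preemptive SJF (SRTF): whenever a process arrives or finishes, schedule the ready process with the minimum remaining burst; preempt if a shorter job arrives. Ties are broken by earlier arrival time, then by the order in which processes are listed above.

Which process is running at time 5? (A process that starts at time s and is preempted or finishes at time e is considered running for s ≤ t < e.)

201

Schedule: | idle 0-2 | 200 2-4 | 201 4-6 | 203 6-7 | 206 7-8 | 205 8-10 | 203 10-15 | 200 15-22 | 202 22-33 | 204 33-45 |
Completion: 200=22  201=6  202=33  203=15  204=45  205=10  206=8
Turnaround (C−A): 200=20  201=2  202=29  203=10  204=40  205=3  206=1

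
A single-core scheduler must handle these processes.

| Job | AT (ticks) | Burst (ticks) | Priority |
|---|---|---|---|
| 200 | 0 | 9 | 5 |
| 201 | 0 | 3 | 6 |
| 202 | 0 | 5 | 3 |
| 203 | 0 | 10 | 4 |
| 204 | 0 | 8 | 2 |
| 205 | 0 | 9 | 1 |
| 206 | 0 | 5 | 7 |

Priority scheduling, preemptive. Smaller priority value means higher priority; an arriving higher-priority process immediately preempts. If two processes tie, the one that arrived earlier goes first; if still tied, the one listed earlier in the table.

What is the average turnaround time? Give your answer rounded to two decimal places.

30.57

Gantt: | 205 0-9 | 204 9-17 | 202 17-22 | 203 22-32 | 200 32-41 | 201 41-44 | 206 44-49 |
Completion: 200=41  201=44  202=22  203=32  204=17  205=9  206=49
Turnaround times: 200=41, 201=44, 202=22, 203=32, 204=17, 205=9, 206=49
Average turnaround = (41+44+22+32+17+9+49) / 7 = 214/7 = 30.57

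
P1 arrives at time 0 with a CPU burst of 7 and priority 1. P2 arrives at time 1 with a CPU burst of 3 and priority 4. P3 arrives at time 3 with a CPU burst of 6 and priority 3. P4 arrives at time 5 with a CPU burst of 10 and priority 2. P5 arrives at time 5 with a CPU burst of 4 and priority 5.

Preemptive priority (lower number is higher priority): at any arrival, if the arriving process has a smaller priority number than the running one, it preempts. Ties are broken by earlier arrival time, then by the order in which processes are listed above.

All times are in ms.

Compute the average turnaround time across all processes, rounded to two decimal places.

Timeline: | P1 0-7 | P4 7-17 | P3 17-23 | P2 23-26 | P5 26-30 |
Completion: P1=7  P2=26  P3=23  P4=17  P5=30
Turnaround (C−A): P1=7  P2=25  P3=20  P4=12  P5=25
Turnaround times: P1=7, P2=25, P3=20, P4=12, P5=25
Average turnaround = (7+25+20+12+25) / 5 = 89/5 = 17.80

17.80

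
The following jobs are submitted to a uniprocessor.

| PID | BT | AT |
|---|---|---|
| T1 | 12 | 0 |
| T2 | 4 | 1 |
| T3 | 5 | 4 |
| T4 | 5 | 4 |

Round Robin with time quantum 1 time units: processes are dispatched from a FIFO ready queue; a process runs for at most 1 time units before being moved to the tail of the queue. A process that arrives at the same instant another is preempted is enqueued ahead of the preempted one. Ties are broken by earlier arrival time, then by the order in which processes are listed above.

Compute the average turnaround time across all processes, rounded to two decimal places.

Gantt: | T1 0-1 | T2 1-2 | T1 2-3 | T2 3-4 | T1 4-5 | T3 5-6 | T4 6-7 | T2 7-8 | T1 8-9 | T3 9-10 | T4 10-11 | T2 11-12 | T1 12-13 | T3 13-14 | T4 14-15 | T1 15-16 | T3 16-17 | T4 17-18 | T1 18-19 | T3 19-20 | T4 20-21 | T1 21-26 |
Completion: T1=26  T2=12  T3=20  T4=21
Turnaround (C−A): T1=26  T2=11  T3=16  T4=17
Turnaround times: T1=26, T2=11, T3=16, T4=17
Average turnaround = (26+11+16+17) / 4 = 70/4 = 17.50

17.50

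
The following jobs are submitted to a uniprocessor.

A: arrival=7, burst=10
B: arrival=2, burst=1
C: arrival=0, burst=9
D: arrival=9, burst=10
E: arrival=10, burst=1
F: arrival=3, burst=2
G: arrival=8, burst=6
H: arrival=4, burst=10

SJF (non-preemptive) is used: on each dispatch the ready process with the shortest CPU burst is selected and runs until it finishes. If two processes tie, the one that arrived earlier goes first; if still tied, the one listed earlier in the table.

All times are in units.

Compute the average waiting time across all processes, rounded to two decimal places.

Timeline: | C 0-9 | B 9-10 | E 10-11 | F 11-13 | G 13-19 | H 19-29 | A 29-39 | D 39-49 |
Completion: A=39  B=10  C=9  D=49  E=11  F=13  G=19  H=29
Waiting times: A=22, B=7, C=0, D=30, E=0, F=8, G=5, H=15
Average waiting = (22+7+0+30+0+8+5+15) / 8 = 87/8 = 10.88

10.88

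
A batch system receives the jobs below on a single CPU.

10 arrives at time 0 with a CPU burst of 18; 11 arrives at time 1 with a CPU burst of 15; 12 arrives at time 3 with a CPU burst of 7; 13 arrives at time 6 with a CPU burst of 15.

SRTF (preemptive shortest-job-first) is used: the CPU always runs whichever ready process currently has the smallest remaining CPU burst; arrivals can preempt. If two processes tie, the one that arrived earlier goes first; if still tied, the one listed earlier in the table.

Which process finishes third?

Timeline: | 10 0-1 | 11 1-3 | 12 3-10 | 11 10-23 | 13 23-38 | 10 38-55 |
Completion: 10=55  11=23  12=10  13=38
Turnaround (C−A): 10=55  11=22  12=7  13=32
Finish order: 12 → 11 → 13 → 10

13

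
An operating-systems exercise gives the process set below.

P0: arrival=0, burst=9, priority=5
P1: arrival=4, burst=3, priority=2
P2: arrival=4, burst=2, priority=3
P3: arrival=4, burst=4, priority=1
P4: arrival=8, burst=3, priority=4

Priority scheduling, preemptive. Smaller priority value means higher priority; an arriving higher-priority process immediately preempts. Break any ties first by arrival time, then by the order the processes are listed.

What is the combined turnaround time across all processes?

Schedule: | P0 0-4 | P3 4-8 | P1 8-11 | P2 11-13 | P4 13-16 | P0 16-21 |
Completion: P0=21  P1=11  P2=13  P3=8  P4=16
Turnaround (C−A): P0=21  P1=7  P2=9  P3=4  P4=8
Turnaround = completion − arrival: P0=21, P1=7, P2=9, P3=4, P4=8
Total turnaround = 21 + 7 + 9 + 4 + 8 = 49

49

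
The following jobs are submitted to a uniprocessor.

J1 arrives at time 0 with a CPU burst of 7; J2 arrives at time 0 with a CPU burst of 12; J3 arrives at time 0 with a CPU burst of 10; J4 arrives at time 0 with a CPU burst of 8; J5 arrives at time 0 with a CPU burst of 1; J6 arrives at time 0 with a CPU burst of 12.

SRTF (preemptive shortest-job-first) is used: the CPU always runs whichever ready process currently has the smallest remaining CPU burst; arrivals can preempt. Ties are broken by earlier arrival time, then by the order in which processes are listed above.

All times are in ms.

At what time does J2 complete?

38

Gantt: | J5 0-1 | J1 1-8 | J4 8-16 | J3 16-26 | J2 26-38 | J6 38-50 |
Completion: J1=8  J2=38  J3=26  J4=16  J5=1  J6=50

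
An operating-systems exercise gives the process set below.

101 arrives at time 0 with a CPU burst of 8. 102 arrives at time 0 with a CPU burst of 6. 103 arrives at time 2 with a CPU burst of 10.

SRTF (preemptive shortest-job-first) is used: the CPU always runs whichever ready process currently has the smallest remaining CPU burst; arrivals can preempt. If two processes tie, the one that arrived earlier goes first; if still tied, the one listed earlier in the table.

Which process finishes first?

102

Gantt: | 102 0-6 | 101 6-14 | 103 14-24 |
Completion: 101=14  102=6  103=24
Finish order: 102 → 101 → 103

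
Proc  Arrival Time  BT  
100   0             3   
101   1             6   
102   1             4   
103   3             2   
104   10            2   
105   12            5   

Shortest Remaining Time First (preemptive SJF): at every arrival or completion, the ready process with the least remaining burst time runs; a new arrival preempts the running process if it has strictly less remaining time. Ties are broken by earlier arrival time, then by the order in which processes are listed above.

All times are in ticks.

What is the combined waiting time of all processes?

19

Gantt: | 100 0-3 | 103 3-5 | 102 5-9 | 101 9-10 | 104 10-12 | 101 12-17 | 105 17-22 |
Completion: 100=3  101=17  102=9  103=5  104=12  105=22
Turnaround (C−A): 100=3  101=16  102=8  103=2  104=2  105=10
Waiting = turnaround − burst: 100=0, 101=10, 102=4, 103=0, 104=0, 105=5
Total waiting = 0 + 10 + 4 + 0 + 0 + 5 = 19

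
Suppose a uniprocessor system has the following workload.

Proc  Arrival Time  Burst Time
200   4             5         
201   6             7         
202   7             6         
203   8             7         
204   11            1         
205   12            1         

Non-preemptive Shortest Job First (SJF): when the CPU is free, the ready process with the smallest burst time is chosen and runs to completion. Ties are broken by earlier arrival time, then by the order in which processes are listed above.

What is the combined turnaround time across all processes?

Gantt: | idle 0-4 | 200 4-9 | 202 9-15 | 204 15-16 | 205 16-17 | 201 17-24 | 203 24-31 |
Completion: 200=9  201=24  202=15  203=31  204=16  205=17
Turnaround = completion − arrival: 200=5, 201=18, 202=8, 203=23, 204=5, 205=5
Total turnaround = 5 + 18 + 8 + 23 + 5 + 5 = 64

64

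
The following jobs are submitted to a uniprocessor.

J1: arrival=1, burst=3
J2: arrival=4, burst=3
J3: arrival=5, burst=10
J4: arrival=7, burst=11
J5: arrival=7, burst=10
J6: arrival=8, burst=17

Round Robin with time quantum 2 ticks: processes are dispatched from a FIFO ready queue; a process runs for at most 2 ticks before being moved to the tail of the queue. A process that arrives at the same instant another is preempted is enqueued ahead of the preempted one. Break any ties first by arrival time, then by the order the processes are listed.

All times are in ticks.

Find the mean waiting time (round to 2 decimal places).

19.33

Gantt: | idle 0-1 | J1 1-4 | J2 4-6 | J3 6-8 | J2 8-9 | J4 9-11 | J5 11-13 | J6 13-15 | J3 15-17 | J4 17-19 | J5 19-21 | J6 21-23 | J3 23-25 | J4 25-27 | J5 27-29 | J6 29-31 | J3 31-33 | J4 33-35 | J5 35-37 | J6 37-39 | J3 39-41 | J4 41-43 | J5 43-45 | J6 45-47 | J4 47-48 | J6 48-55 |
Completion: J1=4  J2=9  J3=41  J4=48  J5=45  J6=55
Turnaround (C−A): J1=3  J2=5  J3=36  J4=41  J5=38  J6=47
Waiting times: J1=0, J2=2, J3=26, J4=30, J5=28, J6=30
Average waiting = (0+2+26+30+28+30) / 6 = 116/6 = 19.33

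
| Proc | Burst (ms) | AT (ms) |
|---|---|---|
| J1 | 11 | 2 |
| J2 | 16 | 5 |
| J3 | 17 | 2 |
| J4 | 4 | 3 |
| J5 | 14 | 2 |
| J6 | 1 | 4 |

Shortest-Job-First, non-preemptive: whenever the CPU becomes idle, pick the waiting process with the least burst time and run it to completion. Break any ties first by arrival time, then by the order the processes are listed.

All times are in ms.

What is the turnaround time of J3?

63

Gantt: | idle 0-2 | J1 2-13 | J6 13-14 | J4 14-18 | J5 18-32 | J2 32-48 | J3 48-65 |
Completion: J1=13  J2=48  J3=65  J4=18  J5=32  J6=14
Turnaround (C−A): J1=11  J2=43  J3=63  J4=15  J5=30  J6=10
Turnaround(J3) = completion − arrival = 65 − 2 = 63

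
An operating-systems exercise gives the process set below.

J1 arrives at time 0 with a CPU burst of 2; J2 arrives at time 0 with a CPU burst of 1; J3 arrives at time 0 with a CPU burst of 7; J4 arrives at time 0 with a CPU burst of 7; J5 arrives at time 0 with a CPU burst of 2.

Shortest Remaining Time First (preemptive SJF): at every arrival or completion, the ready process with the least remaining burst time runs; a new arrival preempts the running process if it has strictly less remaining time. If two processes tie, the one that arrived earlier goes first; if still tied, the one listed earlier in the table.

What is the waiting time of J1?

1

Timeline: | J2 0-1 | J1 1-3 | J5 3-5 | J3 5-12 | J4 12-19 |
Completion: J1=3  J2=1  J3=12  J4=19  J5=5
Waiting(J1) = turnaround − burst = 3 − 2 = 1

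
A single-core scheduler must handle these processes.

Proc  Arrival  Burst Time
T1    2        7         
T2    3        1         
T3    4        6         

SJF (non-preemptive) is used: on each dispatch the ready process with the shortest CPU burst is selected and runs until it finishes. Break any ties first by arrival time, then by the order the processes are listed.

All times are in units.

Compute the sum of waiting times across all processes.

12

Timeline: | idle 0-2 | T1 2-9 | T2 9-10 | T3 10-16 |
Completion: T1=9  T2=10  T3=16
Turnaround (C−A): T1=7  T2=7  T3=12
Waiting = turnaround − burst: T1=0, T2=6, T3=6
Total waiting = 0 + 6 + 6 = 12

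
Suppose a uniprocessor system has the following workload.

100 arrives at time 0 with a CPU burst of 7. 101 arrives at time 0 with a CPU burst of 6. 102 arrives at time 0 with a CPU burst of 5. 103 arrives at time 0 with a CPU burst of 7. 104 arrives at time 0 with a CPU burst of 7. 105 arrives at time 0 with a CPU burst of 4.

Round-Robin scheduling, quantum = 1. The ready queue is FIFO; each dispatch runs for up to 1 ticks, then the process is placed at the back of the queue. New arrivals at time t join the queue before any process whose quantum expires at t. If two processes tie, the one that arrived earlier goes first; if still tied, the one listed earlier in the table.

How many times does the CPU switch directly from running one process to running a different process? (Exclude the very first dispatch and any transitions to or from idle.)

35

Gantt: | 100 0-1 | 101 1-2 | 102 2-3 | 103 3-4 | 104 4-5 | 105 5-6 | 100 6-7 | 101 7-8 | 102 8-9 | 103 9-10 | 104 10-11 | 105 11-12 | 100 12-13 | 101 13-14 | 102 14-15 | 103 15-16 | 104 16-17 | 105 17-18 | 100 18-19 | 101 19-20 | 102 20-21 | 103 21-22 | 104 22-23 | 105 23-24 | 100 24-25 | 101 25-26 | 102 26-27 | 103 27-28 | 104 28-29 | 100 29-30 | 101 30-31 | 103 31-32 | 104 32-33 | 100 33-34 | 103 34-35 | 104 35-36 |
Completion: 100=34  101=31  102=27  103=35  104=36  105=24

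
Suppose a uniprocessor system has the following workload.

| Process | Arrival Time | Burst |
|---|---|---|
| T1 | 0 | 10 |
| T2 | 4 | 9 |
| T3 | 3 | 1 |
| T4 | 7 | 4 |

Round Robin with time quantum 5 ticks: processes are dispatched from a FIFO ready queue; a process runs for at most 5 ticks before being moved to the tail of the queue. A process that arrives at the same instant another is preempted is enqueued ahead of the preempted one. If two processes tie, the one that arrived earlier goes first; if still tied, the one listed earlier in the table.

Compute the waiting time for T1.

Gantt: | T1 0-5 | T3 5-6 | T2 6-11 | T1 11-16 | T4 16-20 | T2 20-24 |
Completion: T1=16  T2=24  T3=6  T4=20
Waiting(T1) = turnaround − burst = 16 − 10 = 6

6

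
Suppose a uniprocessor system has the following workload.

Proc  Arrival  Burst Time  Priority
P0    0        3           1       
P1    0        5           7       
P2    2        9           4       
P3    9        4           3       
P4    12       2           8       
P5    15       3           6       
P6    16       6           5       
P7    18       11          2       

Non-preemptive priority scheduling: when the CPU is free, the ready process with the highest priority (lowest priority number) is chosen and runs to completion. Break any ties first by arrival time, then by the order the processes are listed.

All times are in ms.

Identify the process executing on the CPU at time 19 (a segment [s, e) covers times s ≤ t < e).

P6

Gantt: | P0 0-3 | P2 3-12 | P3 12-16 | P6 16-22 | P7 22-33 | P5 33-36 | P1 36-41 | P4 41-43 |
Completion: P0=3  P1=41  P2=12  P3=16  P4=43  P5=36  P6=22  P7=33
Turnaround (C−A): P0=3  P1=41  P2=10  P3=7  P4=31  P5=21  P6=6  P7=15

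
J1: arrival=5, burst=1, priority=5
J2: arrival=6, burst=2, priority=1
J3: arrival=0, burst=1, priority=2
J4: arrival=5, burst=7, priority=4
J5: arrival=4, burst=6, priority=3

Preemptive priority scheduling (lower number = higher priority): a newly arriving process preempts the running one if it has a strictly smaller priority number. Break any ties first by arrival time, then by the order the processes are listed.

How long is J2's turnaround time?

2

Schedule: | J3 0-1 | idle 1-4 | J5 4-6 | J2 6-8 | J5 8-12 | J4 12-19 | J1 19-20 |
Completion: J1=20  J2=8  J3=1  J4=19  J5=12
Turnaround(J2) = completion − arrival = 8 − 6 = 2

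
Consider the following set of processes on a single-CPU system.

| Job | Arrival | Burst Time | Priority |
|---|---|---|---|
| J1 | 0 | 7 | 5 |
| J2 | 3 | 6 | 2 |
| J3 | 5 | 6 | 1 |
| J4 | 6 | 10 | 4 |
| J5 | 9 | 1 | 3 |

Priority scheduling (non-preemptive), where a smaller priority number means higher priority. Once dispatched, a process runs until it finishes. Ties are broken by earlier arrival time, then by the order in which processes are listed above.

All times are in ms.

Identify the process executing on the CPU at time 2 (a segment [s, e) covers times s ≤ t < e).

Timeline: | J1 0-7 | J3 7-13 | J2 13-19 | J5 19-20 | J4 20-30 |
Completion: J1=7  J2=19  J3=13  J4=30  J5=20
Turnaround (C−A): J1=7  J2=16  J3=8  J4=24  J5=11

J1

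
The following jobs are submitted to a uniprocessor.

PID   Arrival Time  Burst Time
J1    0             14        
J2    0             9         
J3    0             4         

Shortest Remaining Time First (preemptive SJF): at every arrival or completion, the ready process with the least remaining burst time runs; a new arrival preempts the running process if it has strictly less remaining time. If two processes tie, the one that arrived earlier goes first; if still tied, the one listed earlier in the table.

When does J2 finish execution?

13

Timeline: | J3 0-4 | J2 4-13 | J1 13-27 |
Completion: J1=27  J2=13  J3=4
Turnaround (C−A): J1=27  J2=13  J3=4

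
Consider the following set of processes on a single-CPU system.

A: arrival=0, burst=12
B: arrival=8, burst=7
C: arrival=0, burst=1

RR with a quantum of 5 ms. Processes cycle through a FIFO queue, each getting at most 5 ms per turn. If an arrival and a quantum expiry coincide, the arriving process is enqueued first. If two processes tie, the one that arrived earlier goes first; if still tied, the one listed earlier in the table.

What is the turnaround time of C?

6

Schedule: | A 0-5 | C 5-6 | A 6-11 | B 11-16 | A 16-18 | B 18-20 |
Completion: A=18  B=20  C=6
Turnaround (C−A): A=18  B=12  C=6
Turnaround(C) = completion − arrival = 6 − 0 = 6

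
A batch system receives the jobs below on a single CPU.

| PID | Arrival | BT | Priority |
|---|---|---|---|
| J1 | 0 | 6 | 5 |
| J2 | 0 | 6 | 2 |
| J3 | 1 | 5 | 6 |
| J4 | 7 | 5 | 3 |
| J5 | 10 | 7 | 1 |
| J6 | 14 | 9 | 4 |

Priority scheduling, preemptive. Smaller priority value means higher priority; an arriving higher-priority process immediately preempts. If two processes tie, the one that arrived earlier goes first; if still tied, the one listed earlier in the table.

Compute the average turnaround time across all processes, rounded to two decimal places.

18.17

Timeline: | J2 0-6 | J1 6-7 | J4 7-10 | J5 10-17 | J4 17-19 | J6 19-28 | J1 28-33 | J3 33-38 |
Completion: J1=33  J2=6  J3=38  J4=19  J5=17  J6=28
Turnaround (C−A): J1=33  J2=6  J3=37  J4=12  J5=7  J6=14
Turnaround times: J1=33, J2=6, J3=37, J4=12, J5=7, J6=14
Average turnaround = (33+6+37+12+7+14) / 6 = 109/6 = 18.17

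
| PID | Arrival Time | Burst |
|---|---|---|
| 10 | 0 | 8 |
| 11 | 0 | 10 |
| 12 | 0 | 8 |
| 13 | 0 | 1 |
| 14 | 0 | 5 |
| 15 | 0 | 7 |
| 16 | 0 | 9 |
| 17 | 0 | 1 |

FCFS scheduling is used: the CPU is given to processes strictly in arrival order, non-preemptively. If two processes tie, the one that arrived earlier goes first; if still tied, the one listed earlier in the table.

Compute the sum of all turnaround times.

247

Timeline: | 10 0-8 | 11 8-18 | 12 18-26 | 13 26-27 | 14 27-32 | 15 32-39 | 16 39-48 | 17 48-49 |
Completion: 10=8  11=18  12=26  13=27  14=32  15=39  16=48  17=49
Turnaround = completion − arrival: 10=8, 11=18, 12=26, 13=27, 14=32, 15=39, 16=48, 17=49
Total turnaround = 8 + 18 + 26 + 27 + 32 + 39 + 48 + 49 = 247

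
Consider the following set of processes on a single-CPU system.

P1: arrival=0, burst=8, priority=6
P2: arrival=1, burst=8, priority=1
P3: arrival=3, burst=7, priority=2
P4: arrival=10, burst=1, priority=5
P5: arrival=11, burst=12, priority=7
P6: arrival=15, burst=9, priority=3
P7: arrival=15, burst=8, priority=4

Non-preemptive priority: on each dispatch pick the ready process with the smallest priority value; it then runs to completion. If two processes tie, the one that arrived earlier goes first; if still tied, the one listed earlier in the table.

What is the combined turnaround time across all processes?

Timeline: | P1 0-8 | P2 8-16 | P3 16-23 | P6 23-32 | P7 32-40 | P4 40-41 | P5 41-53 |
Completion: P1=8  P2=16  P3=23  P4=41  P5=53  P6=32  P7=40
Turnaround = completion − arrival: P1=8, P2=15, P3=20, P4=31, P5=42, P6=17, P7=25
Total turnaround = 8 + 15 + 20 + 31 + 42 + 17 + 25 = 158

158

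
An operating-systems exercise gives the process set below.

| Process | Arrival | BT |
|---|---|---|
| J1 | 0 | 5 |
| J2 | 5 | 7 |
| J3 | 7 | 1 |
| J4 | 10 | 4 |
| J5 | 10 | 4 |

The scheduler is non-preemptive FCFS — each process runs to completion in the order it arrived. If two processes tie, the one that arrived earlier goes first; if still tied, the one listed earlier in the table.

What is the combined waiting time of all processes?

15

Schedule: | J1 0-5 | J2 5-12 | J3 12-13 | J4 13-17 | J5 17-21 |
Completion: J1=5  J2=12  J3=13  J4=17  J5=21
Waiting = turnaround − burst: J1=0, J2=0, J3=5, J4=3, J5=7
Total waiting = 0 + 0 + 5 + 3 + 7 = 15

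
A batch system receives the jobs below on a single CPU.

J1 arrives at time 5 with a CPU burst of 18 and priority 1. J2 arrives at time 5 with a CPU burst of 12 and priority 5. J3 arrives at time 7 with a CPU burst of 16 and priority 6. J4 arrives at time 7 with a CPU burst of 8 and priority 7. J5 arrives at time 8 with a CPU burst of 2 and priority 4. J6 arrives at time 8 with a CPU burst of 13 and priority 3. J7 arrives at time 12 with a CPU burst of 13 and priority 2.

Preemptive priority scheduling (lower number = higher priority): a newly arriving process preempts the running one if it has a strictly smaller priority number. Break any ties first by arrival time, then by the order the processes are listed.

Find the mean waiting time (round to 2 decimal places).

Schedule: | idle 0-5 | J1 5-23 | J7 23-36 | J6 36-49 | J5 49-51 | J2 51-63 | J3 63-79 | J4 79-87 |
Completion: J1=23  J2=63  J3=79  J4=87  J5=51  J6=49  J7=36
Turnaround (C−A): J1=18  J2=58  J3=72  J4=80  J5=43  J6=41  J7=24
Waiting times: J1=0, J2=46, J3=56, J4=72, J5=41, J6=28, J7=11
Average waiting = (0+46+56+72+41+28+11) / 7 = 254/7 = 36.29

36.29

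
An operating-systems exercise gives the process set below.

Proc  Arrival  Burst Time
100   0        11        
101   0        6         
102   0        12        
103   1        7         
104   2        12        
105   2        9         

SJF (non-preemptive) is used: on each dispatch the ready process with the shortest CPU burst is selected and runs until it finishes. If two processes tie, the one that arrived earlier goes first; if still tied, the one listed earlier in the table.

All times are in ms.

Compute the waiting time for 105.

11

Schedule: | 101 0-6 | 103 6-13 | 105 13-22 | 100 22-33 | 102 33-45 | 104 45-57 |
Completion: 100=33  101=6  102=45  103=13  104=57  105=22
Turnaround (C−A): 100=33  101=6  102=45  103=12  104=55  105=20
Waiting(105) = turnaround − burst = 20 − 9 = 11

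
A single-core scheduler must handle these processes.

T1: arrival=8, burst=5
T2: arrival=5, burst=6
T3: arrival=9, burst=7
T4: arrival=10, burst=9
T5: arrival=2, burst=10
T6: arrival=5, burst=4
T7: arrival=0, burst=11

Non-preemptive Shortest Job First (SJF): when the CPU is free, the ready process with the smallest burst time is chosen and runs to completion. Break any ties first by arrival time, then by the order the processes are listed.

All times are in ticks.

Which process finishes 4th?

T2

Gantt: | T7 0-11 | T6 11-15 | T1 15-20 | T2 20-26 | T3 26-33 | T4 33-42 | T5 42-52 |
Completion: T1=20  T2=26  T3=33  T4=42  T5=52  T6=15  T7=11
Turnaround (C−A): T1=12  T2=21  T3=24  T4=32  T5=50  T6=10  T7=11
Finish order: T7 → T6 → T1 → T2 → T3 → T4 → T5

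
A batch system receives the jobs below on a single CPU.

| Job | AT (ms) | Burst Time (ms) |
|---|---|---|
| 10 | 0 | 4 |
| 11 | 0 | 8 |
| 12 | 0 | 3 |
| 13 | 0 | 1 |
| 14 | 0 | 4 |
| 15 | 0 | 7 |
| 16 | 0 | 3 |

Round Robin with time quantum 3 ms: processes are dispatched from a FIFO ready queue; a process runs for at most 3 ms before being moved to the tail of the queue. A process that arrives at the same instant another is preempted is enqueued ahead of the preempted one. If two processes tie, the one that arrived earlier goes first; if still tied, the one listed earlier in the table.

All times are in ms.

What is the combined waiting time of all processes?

111

Gantt: | 10 0-3 | 11 3-6 | 12 6-9 | 13 9-10 | 14 10-13 | 15 13-16 | 16 16-19 | 10 19-20 | 11 20-23 | 14 23-24 | 15 24-27 | 11 27-29 | 15 29-30 |
Completion: 10=20  11=29  12=9  13=10  14=24  15=30  16=19
Turnaround (C−A): 10=20  11=29  12=9  13=10  14=24  15=30  16=19
Waiting = turnaround − burst: 10=16, 11=21, 12=6, 13=9, 14=20, 15=23, 16=16
Total waiting = 16 + 21 + 6 + 9 + 20 + 23 + 16 = 111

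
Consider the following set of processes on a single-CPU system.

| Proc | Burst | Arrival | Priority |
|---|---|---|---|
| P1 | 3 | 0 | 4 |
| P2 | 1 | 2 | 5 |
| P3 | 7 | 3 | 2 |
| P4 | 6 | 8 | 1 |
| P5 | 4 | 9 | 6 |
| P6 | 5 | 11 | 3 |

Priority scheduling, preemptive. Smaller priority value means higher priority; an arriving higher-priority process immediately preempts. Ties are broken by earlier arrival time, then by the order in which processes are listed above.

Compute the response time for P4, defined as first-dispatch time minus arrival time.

0

Schedule: | P1 0-3 | P3 3-8 | P4 8-14 | P3 14-16 | P6 16-21 | P2 21-22 | P5 22-26 |
Completion: P1=3  P2=22  P3=16  P4=14  P5=26  P6=21
Response(P4) = first start − arrival = 8 − 8 = 0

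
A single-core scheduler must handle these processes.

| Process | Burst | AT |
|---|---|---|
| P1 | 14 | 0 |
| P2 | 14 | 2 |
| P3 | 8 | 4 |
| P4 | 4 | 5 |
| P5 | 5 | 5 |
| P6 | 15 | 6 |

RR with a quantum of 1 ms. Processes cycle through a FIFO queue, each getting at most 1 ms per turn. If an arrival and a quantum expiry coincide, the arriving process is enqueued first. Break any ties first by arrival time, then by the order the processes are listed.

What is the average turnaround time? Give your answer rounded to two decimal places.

Schedule: | P1 0-2 | P2 2-3 | P1 3-4 | P2 4-5 | P3 5-6 | P1 6-7 | P4 7-8 | P5 8-9 | P2 9-10 | P6 10-11 | P3 11-12 | P1 12-13 | P4 13-14 | P5 14-15 | P2 15-16 | P6 16-17 | P3 17-18 | P1 18-19 | P4 19-20 | P5 20-21 | P2 21-22 | P6 22-23 | P3 23-24 | P1 24-25 | P4 25-26 | P5 26-27 | P2 27-28 | P6 28-29 | P3 29-30 | P1 30-31 | P5 31-32 | P2 32-33 | P6 33-34 | P3 34-35 | P1 35-36 | P2 36-37 | P6 37-38 | P3 38-39 | P1 39-40 | P2 40-41 | P6 41-42 | P3 42-43 | P1 43-44 | P2 44-45 | P6 45-46 | P1 46-47 | P2 47-48 | P6 48-49 | P1 49-50 | P2 50-51 | P6 51-52 | P1 52-53 | P2 53-54 | P6 54-55 | P2 55-56 | P6 56-60 |
Completion: P1=53  P2=56  P3=43  P4=26  P5=32  P6=60
Turnaround (C−A): P1=53  P2=54  P3=39  P4=21  P5=27  P6=54
Turnaround times: P1=53, P2=54, P3=39, P4=21, P5=27, P6=54
Average turnaround = (53+54+39+21+27+54) / 6 = 248/6 = 41.33

41.33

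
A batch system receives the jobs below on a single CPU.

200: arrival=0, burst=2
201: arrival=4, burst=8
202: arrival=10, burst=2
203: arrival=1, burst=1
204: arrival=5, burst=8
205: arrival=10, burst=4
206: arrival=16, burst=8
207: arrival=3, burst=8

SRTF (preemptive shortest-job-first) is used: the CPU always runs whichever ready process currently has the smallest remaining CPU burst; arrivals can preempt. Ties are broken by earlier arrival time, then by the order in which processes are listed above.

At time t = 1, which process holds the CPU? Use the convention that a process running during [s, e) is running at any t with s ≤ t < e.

200

Gantt: | 200 0-2 | 203 2-3 | 207 3-11 | 202 11-13 | 205 13-17 | 201 17-25 | 204 25-33 | 206 33-41 |
Completion: 200=2  201=25  202=13  203=3  204=33  205=17  206=41  207=11
Turnaround (C−A): 200=2  201=21  202=3  203=2  204=28  205=7  206=25  207=8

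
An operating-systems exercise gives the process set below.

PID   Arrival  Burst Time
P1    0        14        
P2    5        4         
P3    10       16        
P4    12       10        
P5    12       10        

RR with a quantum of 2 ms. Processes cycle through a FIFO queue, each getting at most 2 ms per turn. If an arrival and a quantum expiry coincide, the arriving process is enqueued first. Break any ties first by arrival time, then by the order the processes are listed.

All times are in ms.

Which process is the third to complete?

P4

Schedule: | P1 0-6 | P2 6-8 | P1 8-10 | P2 10-12 | P3 12-14 | P1 14-16 | P4 16-18 | P5 18-20 | P3 20-22 | P1 22-24 | P4 24-26 | P5 26-28 | P3 28-30 | P1 30-32 | P4 32-34 | P5 34-36 | P3 36-38 | P4 38-40 | P5 40-42 | P3 42-44 | P4 44-46 | P5 46-48 | P3 48-54 |
Completion: P1=32  P2=12  P3=54  P4=46  P5=48
Turnaround (C−A): P1=32  P2=7  P3=44  P4=34  P5=36
Finish order: P2 → P1 → P4 → P5 → P3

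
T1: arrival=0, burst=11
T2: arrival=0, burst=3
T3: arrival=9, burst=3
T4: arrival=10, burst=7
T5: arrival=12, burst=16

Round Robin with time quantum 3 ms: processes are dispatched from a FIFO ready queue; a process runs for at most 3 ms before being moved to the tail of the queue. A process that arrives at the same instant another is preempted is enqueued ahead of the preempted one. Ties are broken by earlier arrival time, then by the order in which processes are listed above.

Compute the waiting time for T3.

Gantt: | T1 0-3 | T2 3-6 | T1 6-9 | T3 9-12 | T1 12-15 | T4 15-18 | T5 18-21 | T1 21-23 | T4 23-26 | T5 26-29 | T4 29-30 | T5 30-40 |
Completion: T1=23  T2=6  T3=12  T4=30  T5=40
Turnaround (C−A): T1=23  T2=6  T3=3  T4=20  T5=28
Waiting(T3) = turnaround − burst = 3 − 3 = 0

0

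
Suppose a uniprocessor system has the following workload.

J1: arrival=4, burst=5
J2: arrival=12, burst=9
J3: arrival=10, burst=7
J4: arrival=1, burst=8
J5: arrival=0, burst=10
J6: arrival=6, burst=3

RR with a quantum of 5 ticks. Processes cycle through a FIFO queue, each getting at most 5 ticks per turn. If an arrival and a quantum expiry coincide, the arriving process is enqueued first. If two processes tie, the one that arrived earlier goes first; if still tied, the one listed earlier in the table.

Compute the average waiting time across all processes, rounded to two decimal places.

Timeline: | J5 0-5 | J4 5-10 | J1 10-15 | J5 15-20 | J6 20-23 | J3 23-28 | J4 28-31 | J2 31-36 | J3 36-38 | J2 38-42 |
Completion: J1=15  J2=42  J3=38  J4=31  J5=20  J6=23
Waiting times: J1=6, J2=21, J3=21, J4=22, J5=10, J6=14
Average waiting = (6+21+21+22+10+14) / 6 = 94/6 = 15.67

15.67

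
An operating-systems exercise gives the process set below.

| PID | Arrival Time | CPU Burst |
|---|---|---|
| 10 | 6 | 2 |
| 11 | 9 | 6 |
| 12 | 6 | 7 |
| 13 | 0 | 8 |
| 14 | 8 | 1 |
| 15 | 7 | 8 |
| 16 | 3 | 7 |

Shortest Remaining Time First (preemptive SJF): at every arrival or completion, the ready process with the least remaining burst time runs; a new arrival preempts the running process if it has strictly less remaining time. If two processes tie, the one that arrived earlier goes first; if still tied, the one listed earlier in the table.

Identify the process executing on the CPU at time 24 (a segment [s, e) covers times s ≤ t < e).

Schedule: | 13 0-8 | 14 8-9 | 10 9-11 | 11 11-17 | 16 17-24 | 12 24-31 | 15 31-39 |
Completion: 10=11  11=17  12=31  13=8  14=9  15=39  16=24
Turnaround (C−A): 10=5  11=8  12=25  13=8  14=1  15=32  16=21

12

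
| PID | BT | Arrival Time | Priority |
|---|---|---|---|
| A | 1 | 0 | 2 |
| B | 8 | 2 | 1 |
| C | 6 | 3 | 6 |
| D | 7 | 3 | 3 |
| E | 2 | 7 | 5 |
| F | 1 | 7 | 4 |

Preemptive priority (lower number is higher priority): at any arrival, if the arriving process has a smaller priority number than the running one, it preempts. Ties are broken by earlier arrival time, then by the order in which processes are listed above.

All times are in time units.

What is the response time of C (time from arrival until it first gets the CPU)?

17

Timeline: | A 0-1 | idle 1-2 | B 2-10 | D 10-17 | F 17-18 | E 18-20 | C 20-26 |
Completion: A=1  B=10  C=26  D=17  E=20  F=18
Turnaround (C−A): A=1  B=8  C=23  D=14  E=13  F=11
Response(C) = first start − arrival = 20 − 3 = 17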